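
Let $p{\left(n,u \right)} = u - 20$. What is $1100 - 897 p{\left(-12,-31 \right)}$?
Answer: $46847$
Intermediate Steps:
$p{\left(n,u \right)} = -20 + u$ ($p{\left(n,u \right)} = u - 20 = -20 + u$)
$1100 - 897 p{\left(-12,-31 \right)} = 1100 - 897 \left(-20 - 31\right) = 1100 - -45747 = 1100 + 45747 = 46847$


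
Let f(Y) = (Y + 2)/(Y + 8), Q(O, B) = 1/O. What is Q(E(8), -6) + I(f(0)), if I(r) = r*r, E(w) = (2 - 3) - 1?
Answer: -7/16 ≈ -0.43750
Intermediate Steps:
E(w) = -2 (E(w) = -1 - 1 = -2)
f(Y) = (2 + Y)/(8 + Y)
I(r) = r²
Q(E(8), -6) + I(f(0)) = 1/(-2) + ((2 + 0)/(8 + 0))² = -½ + (2/8)² = -½ + ((⅛)*2)² = -½ + (¼)² = -½ + 1/16 = -7/16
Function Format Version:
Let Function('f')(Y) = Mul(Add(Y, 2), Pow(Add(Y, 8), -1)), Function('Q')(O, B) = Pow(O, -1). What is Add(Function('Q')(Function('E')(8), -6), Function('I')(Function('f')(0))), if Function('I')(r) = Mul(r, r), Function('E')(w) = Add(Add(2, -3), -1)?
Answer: Rational(-7, 16) ≈ -0.43750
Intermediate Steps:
Function('E')(w) = -2 (Function('E')(w) = Add(-1, -1) = -2)
Function('f')(Y) = Mul(Pow(Add(8, Y), -1), Add(2, Y)) (Function('f')(Y) = Mul(Add(2, Y), Pow(Add(8, Y), -1)) = Mul(Pow(Add(8, Y), -1), Add(2, Y)))
Function('I')(r) = Pow(r, 2)
Add(Function('Q')(Function('E')(8), -6), Function('I')(Function('f')(0))) = Add(Pow(-2, -1), Pow(Mul(Pow(Add(8, 0), -1), Add(2, 0)), 2)) = Add(Rational(-1, 2), Pow(Mul(Pow(8, -1), 2), 2)) = Add(Rational(-1, 2), Pow(Mul(Rational(1, 8), 2), 2)) = Add(Rational(-1, 2), Pow(Rational(1, 4), 2)) = Add(Rational(-1, 2), Rational(1, 16)) = Rational(-7, 16)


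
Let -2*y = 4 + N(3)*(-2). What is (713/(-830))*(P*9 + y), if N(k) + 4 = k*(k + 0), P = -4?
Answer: 23529/830 ≈ 28.348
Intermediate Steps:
N(k) = -4 + k² (N(k) = -4 + k*(k + 0) = -4 + k*k = -4 + k²)
y = 3 (y = -(4 + (-4 + 3²)*(-2))/2 = -(4 + (-4 + 9)*(-2))/2 = -(4 + 5*(-2))/2 = -(4 - 10)/2 = -½*(-6) = 3)
(713/(-830))*(P*9 + y) = (713/(-830))*(-4*9 + 3) = (713*(-1/830))*(-36 + 3) = -713/830*(-33) = 23529/830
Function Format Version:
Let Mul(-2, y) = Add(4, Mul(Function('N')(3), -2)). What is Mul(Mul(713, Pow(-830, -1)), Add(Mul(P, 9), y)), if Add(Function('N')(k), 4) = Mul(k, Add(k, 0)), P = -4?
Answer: Rational(23529, 830) ≈ 28.348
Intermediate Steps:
Function('N')(k) = Add(-4, Pow(k, 2)) (Function('N')(k) = Add(-4, Mul(k, Add(k, 0))) = Add(-4, Mul(k, k)) = Add(-4, Pow(k, 2)))
y = 3 (y = Mul(Rational(-1, 2), Add(4, Mul(Add(-4, Pow(3, 2)), -2))) = Mul(Rational(-1, 2), Add(4, Mul(Add(-4, 9), -2))) = Mul(Rational(-1, 2), Add(4, Mul(5, -2))) = Mul(Rational(-1, 2), Add(4, -10)) = Mul(Rational(-1, 2), -6) = 3)
Mul(Mul(713, Pow(-830, -1)), Add(Mul(P, 9), y)) = Mul(Mul(713, Pow(-830, -1)), Add(Mul(-4, 9), 3)) = Mul(Mul(713, Rational(-1, 830)), Add(-36, 3)) = Mul(Rational(-713, 830), -33) = Rational(23529, 830)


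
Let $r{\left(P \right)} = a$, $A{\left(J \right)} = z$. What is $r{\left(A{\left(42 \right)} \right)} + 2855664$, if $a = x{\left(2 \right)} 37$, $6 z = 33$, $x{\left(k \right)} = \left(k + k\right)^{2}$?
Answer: $2856256$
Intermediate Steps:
$x{\left(k \right)} = 4 k^{2}$ ($x{\left(k \right)} = \left(2 k\right)^{2} = 4 k^{2}$)
$z = \frac{11}{2}$ ($z = \frac{1}{6} \cdot 33 = \frac{11}{2} \approx 5.5$)
$a = 592$ ($a = 4 \cdot 2^{2} \cdot 37 = 4 \cdot 4 \cdot 37 = 16 \cdot 37 = 592$)
$A{\left(J \right)} = \frac{11}{2}$
$r{\left(P \right)} = 592$
$r{\left(A{\left(42 \right)} \right)} + 2855664 = 592 + 2855664 = 2856256$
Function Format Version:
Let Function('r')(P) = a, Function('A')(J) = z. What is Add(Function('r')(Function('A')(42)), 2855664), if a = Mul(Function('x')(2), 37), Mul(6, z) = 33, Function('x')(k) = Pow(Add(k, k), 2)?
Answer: 2856256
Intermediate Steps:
Function('x')(k) = Mul(4, Pow(k, 2)) (Function('x')(k) = Pow(Mul(2, k), 2) = Mul(4, Pow(k, 2)))
z = Rational(11, 2) (z = Mul(Rational(1, 6), 33) = Rational(11, 2) ≈ 5.5000)
a = 592 (a = Mul(Mul(4, Pow(2, 2)), 37) = Mul(Mul(4, 4), 37) = Mul(16, 37) = 592)
Function('A')(J) = Rational(11, 2)
Function('r')(P) = 592
Add(Function('r')(Function('A')(42)), 2855664) = Add(592, 2855664) = 2856256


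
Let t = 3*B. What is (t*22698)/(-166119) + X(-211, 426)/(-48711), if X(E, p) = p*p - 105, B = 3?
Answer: -4453327739/899091401 ≈ -4.9531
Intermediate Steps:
X(E, p) = -105 + p**2 (X(E, p) = p**2 - 105 = -105 + p**2)
t = 9 (t = 3*3 = 9)
(t*22698)/(-166119) + X(-211, 426)/(-48711) = (9*22698)/(-166119) + (-105 + 426**2)/(-48711) = 204282*(-1/166119) + (-105 + 181476)*(-1/48711) = -68094/55373 + 181371*(-1/48711) = -68094/55373 - 60457/16237 = -4453327739/899091401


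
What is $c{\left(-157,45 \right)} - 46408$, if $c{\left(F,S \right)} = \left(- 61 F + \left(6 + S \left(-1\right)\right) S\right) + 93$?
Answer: $-38493$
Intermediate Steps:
$c{\left(F,S \right)} = 93 - 61 F + S \left(6 - S\right)$ ($c{\left(F,S \right)} = \left(- 61 F + \left(6 - S\right) S\right) + 93 = \left(- 61 F + S \left(6 - S\right)\right) + 93 = 93 - 61 F + S \left(6 - S\right)$)
$c{\left(-157,45 \right)} - 46408 = \left(93 - 45^{2} - -9577 + 6 \cdot 45\right) - 46408 = \left(93 - 2025 + 9577 + 270\right) - 46408 = 7915 - 46408 = -38493$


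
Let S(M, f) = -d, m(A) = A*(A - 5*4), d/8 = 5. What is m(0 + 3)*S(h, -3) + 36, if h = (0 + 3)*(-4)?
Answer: 2076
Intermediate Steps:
d = 40 (d = 8*5 = 40)
m(A) = A*(-20 + A) (m(A) = A*(A - 20) = A*(-20 + A))
h = -12 (h = 3*(-4) = -12)
S(M, f) = -40 (S(M, f) = -1*40 = -40)
m(0 + 3)*S(h, -3) + 36 = ((0 + 3)*(-20 + (0 + 3)))*(-40) + 36 = (3*(-20 + 3))*(-40) + 36 = (3*(-17))*(-40) + 36 = -51*(-40) + 36 = 2040 + 36 = 2076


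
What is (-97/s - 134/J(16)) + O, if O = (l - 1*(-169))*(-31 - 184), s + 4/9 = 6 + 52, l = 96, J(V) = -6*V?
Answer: -708316799/12432 ≈ -56975.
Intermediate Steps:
s = 518/9 (s = -4/9 + (6 + 52) = -4/9 + 58 = 518/9 ≈ 57.556)
O = -56975 (O = (96 - 1*(-169))*(-31 - 184) = (96 + 169)*(-215) = 265*(-215) = -56975)
(-97/s - 134/J(16)) + O = (-97/518/9 - 134/((-6*16))) - 56975 = (-97*9/518 - 134/(-96)) - 56975 = (-873/518 - 134*(-1/96)) - 56975 = (-873/518 + 67/48) - 56975 = -3599/12432 - 56975 = -708316799/12432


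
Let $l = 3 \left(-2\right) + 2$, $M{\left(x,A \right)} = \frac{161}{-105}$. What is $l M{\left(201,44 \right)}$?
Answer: $\frac{92}{15} \approx 6.1333$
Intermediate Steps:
$M{\left(x,A \right)} = - \frac{23}{15}$ ($M{\left(x,A \right)} = 161 \left(- \frac{1}{105}\right) = - \frac{23}{15}$)
$l = -4$ ($l = -6 + 2 = -4$)
$l M{\left(201,44 \right)} = \left(-4\right) \left(- \frac{23}{15}\right) = \frac{92}{15}$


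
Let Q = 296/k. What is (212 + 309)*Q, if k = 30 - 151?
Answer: -154216/121 ≈ -1274.5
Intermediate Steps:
k = -121
Q = -296/121 (Q = 296/(-121) = 296*(-1/121) = -296/121 ≈ -2.4463)
(212 + 309)*Q = (212 + 309)*(-296/121) = 521*(-296/121) = -154216/121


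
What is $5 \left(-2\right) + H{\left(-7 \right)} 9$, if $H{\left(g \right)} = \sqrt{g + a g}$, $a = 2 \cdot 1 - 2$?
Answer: $-10 + 9 i \sqrt{7} \approx -10.0 + 23.812 i$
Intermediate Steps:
$a = 0$ ($a = 2 - 2 = 0$)
$H{\left(g \right)} = \sqrt{g}$ ($H{\left(g \right)} = \sqrt{g + 0 g} = \sqrt{g + 0} = \sqrt{g}$)
$5 \left(-2\right) + H{\left(-7 \right)} 9 = 5 \left(-2\right) + \sqrt{-7} \cdot 9 = -10 + i \sqrt{7} \cdot 9 = -10 + 9 i \sqrt{7}$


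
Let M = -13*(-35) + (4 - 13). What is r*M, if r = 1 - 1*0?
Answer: 446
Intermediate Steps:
r = 1 (r = 1 + 0 = 1)
M = 446 (M = 455 - 9 = 446)
r*M = 1*446 = 446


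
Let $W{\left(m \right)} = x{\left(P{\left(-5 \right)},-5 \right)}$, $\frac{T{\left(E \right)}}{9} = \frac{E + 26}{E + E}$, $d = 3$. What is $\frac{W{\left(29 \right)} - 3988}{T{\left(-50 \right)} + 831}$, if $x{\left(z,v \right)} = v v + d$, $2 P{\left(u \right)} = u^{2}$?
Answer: $- \frac{33000}{6943} \approx -4.753$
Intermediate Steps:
$P{\left(u \right)} = \frac{u^{2}}{2}$
$T{\left(E \right)} = \frac{9 \left(26 + E\right)}{2 E}$ ($T{\left(E \right)} = 9 \frac{E + 26}{E + E} = 9 \frac{26 + E}{2 E} = \frac{9 \left(26 + E\right)}{2 E}$)
$x{\left(z,v \right)} = 3 + v^{2}$ ($x{\left(z,v \right)} = v v + 3 = v^{2} + 3 = 3 + v^{2}$)
$W{\left(m \right)} = 28$ ($W{\left(m \right)} = 3 + \left(-5\right)^{2} = 3 + 25 = 28$)
$\frac{W{\left(29 \right)} - 3988}{T{\left(-50 \right)} + 831} = \frac{28 - 3988}{\left(\frac{9}{2} + \frac{117}{-50}\right) + 831} = - \frac{3960}{\left(\frac{9}{2} + 117 \left(- \frac{1}{50}\right)\right) + 831} = - \frac{3960}{\left(\frac{9}{2} - \frac{117}{50}\right) + 831} = - \frac{3960}{\frac{54}{25} + 831} = - \frac{3960}{\frac{20829}{25}} = \left(-3960\right) \frac{25}{20829} = - \frac{33000}{6943}$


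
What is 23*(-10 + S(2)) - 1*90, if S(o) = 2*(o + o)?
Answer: -136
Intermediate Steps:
S(o) = 4*o (S(o) = 2*(2*o) = 4*o)
23*(-10 + S(2)) - 1*90 = 23*(-10 + 4*2) - 1*90 = 23*(-10 + 8) - 90 = 23*(-2) - 90 = -46 - 90 = -136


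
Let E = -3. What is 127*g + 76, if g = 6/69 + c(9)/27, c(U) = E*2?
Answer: 12176/207 ≈ 58.821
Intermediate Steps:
c(U) = -6 (c(U) = -3*2 = -6)
g = -28/207 (g = 6/69 - 6/27 = 6*(1/69) - 6*1/27 = 2/23 - 2/9 = -28/207 ≈ -0.13527)
127*g + 76 = 127*(-28/207) + 76 = -3556/207 + 76 = 12176/207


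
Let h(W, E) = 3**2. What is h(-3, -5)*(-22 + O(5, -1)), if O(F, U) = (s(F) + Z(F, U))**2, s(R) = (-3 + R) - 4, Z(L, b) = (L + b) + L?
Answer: 243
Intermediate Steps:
h(W, E) = 9
Z(L, b) = b + 2*L
s(R) = -7 + R
O(F, U) = (-7 + U + 3*F)**2 (O(F, U) = ((-7 + F) + (U + 2*F))**2 = (-7 + U + 3*F)**2)
h(-3, -5)*(-22 + O(5, -1)) = 9*(-22 + (-7 - 1 + 3*5)**2) = 9*(-22 + (-7 - 1 + 15)**2) = 9*(-22 + 7**2) = 9*(-22 + 49) = 9*27 = 243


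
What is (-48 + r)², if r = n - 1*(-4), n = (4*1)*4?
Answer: 784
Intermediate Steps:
n = 16 (n = 4*4 = 16)
r = 20 (r = 16 - 1*(-4) = 16 + 4 = 20)
(-48 + r)² = (-48 + 20)² = (-28)² = 784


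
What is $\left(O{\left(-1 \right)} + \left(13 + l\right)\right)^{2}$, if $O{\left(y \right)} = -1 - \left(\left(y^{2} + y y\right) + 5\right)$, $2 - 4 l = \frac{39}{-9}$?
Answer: $\frac{6241}{144} \approx 43.34$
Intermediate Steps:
$l = \frac{19}{12}$ ($l = \frac{1}{2} - \frac{39 \frac{1}{-9}}{4} = \frac{1}{2} - \frac{39 \left(- \frac{1}{9}\right)}{4} = \frac{1}{2} - - \frac{13}{12} = \frac{1}{2} + \frac{13}{12} = \frac{19}{12} \approx 1.5833$)
$O{\left(y \right)} = -6 - 2 y^{2}$ ($O{\left(y \right)} = -1 - \left(\left(y^{2} + y^{2}\right) + 5\right) = -1 - \left(2 y^{2} + 5\right) = -1 - \left(5 + 2 y^{2}\right) = -6 - 2 y^{2}$)
$\left(O{\left(-1 \right)} + \left(13 + l\right)\right)^{2} = \left(\left(-6 - 2 \left(-1\right)^{2}\right) + \left(13 + \frac{19}{12}\right)\right)^{2} = \left(\left(-6 - 2\right) + \frac{175}{12}\right)^{2} = \left(-8 + \frac{175}{12}\right)^{2} = \left(\frac{79}{12}\right)^{2} = \frac{6241}{144}$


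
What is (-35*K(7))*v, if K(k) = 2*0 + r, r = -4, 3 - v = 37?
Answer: -4760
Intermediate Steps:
v = -34 (v = 3 - 1*37 = 3 - 37 = -34)
K(k) = -4 (K(k) = 2*0 - 4 = 0 - 4 = -4)
(-35*K(7))*v = -35*(-4)*(-34) = 140*(-34) = -4760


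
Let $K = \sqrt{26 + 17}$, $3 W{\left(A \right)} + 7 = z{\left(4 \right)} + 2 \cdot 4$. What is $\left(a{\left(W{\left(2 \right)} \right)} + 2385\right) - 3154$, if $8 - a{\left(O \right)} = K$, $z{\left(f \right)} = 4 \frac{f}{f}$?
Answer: $-761 - \sqrt{43} \approx -767.56$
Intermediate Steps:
$z{\left(f \right)} = 4$ ($z{\left(f \right)} = 4 \cdot 1 = 4$)
$W{\left(A \right)} = \frac{5}{3}$ ($W{\left(A \right)} = - \frac{7}{3} + \frac{4 + 2 \cdot 4}{3} = - \frac{7}{3} + \frac{4 + 8}{3} = - \frac{7}{3} + \frac{1}{3} \cdot 12 = - \frac{7}{3} + 4 = \frac{5}{3}$)
$K = \sqrt{43} \approx 6.5574$
$a{\left(O \right)} = 8 - \sqrt{43}$
$\left(a{\left(W{\left(2 \right)} \right)} + 2385\right) - 3154 = \left(\left(8 - \sqrt{43}\right) + 2385\right) - 3154 = \left(2393 - \sqrt{43}\right) - 3154 = -761 - \sqrt{43}$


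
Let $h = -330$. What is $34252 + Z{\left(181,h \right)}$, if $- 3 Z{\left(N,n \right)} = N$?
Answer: $\frac{102575}{3} \approx 34192.0$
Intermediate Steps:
$Z{\left(N,n \right)} = - \frac{N}{3}$
$34252 + Z{\left(181,h \right)} = 34252 - \frac{181}{3} = \frac{102575}{3}$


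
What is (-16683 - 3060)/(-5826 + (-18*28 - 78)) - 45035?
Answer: -96188179/2136 ≈ -45032.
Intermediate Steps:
(-16683 - 3060)/(-5826 + (-18*28 - 78)) - 45035 = -19743/(-5826 + (-504 - 78)) - 45035 = -19743/(-5826 - 582) - 45035 = -19743/(-6408) - 45035 = -19743*(-1/6408) - 45035 = 6581/2136 - 45035 = -96188179/2136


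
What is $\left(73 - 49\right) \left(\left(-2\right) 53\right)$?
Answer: $-2544$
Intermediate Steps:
$\left(73 - 49\right) \left(\left(-2\right) 53\right) = 24 \left(-106\right) = -2544$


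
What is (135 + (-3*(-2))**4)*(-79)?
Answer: -113049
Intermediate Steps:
(135 + (-3*(-2))**4)*(-79) = (135 + 6**4)*(-79) = (135 + 1296)*(-79) = 1431*(-79) = -113049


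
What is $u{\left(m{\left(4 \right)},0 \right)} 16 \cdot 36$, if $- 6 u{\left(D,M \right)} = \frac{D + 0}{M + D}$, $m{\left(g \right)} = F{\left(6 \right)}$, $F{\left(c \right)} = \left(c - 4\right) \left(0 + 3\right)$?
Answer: $-96$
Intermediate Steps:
$F{\left(c \right)} = -12 + 3 c$ ($F{\left(c \right)} = \left(-4 + c\right) 3 = -12 + 3 c$)
$m{\left(g \right)} = 6$ ($m{\left(g \right)} = -12 + 3 \cdot 6 = -12 + 18 = 6$)
$u{\left(D,M \right)} = - \frac{D}{6 \left(D + M\right)}$ ($u{\left(D,M \right)} = - \frac{\left(D + 0\right) \frac{1}{M + D}}{6} = - \frac{D \frac{1}{D + M}}{6} = - \frac{D}{6 \left(D + M\right)}$)
$u{\left(m{\left(4 \right)},0 \right)} 16 \cdot 36 = \left(-1\right) 6 \frac{1}{6 \cdot 6 + 6 \cdot 0} \cdot 16 \cdot 36 = \left(-1\right) 6 \frac{1}{36 + 0} \cdot 16 \cdot 36 = \left(-1\right) 6 \cdot \frac{1}{36} \cdot 16 \cdot 36 = \left(- \frac{1}{6}\right) 16 \cdot 36 = \left(- \frac{8}{3}\right) 36 = -96$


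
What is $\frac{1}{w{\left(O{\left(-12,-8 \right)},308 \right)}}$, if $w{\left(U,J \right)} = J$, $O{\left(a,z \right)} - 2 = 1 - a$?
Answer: $\frac{1}{308} \approx 0.0032468$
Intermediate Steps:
$O{\left(a,z \right)} = 3 - a$ ($O{\left(a,z \right)} = 2 - \left(-1 + a\right) = 3 - a$)
$\frac{1}{w{\left(O{\left(-12,-8 \right)},308 \right)}} = \frac{1}{308}$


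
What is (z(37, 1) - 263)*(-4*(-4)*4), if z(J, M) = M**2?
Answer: -16768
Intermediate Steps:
(z(37, 1) - 263)*(-4*(-4)*4) = (1**2 - 263)*(-4*(-4)*4) = (1 - 263)*(16*4) = -262*64 = -16768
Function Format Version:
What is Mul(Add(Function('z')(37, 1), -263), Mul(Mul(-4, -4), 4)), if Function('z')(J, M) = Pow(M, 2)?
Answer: -16768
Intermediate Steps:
Mul(Add(Function('z')(37, 1), -263), Mul(Mul(-4, -4), 4)) = Mul(Add(Pow(1, 2), -263), Mul(Mul(-4, -4), 4)) = Mul(Add(1, -263), Mul(16, 4)) = Mul(-262, 64) = -16768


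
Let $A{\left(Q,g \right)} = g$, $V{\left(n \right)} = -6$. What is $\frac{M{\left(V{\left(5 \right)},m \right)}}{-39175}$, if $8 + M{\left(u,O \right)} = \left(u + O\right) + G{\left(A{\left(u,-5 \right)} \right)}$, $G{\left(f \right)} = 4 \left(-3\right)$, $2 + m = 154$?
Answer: $- \frac{126}{39175} \approx -0.0032163$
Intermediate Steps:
$m = 152$ ($m = -2 + 154 = 152$)
$G{\left(f \right)} = -12$
$M{\left(u,O \right)} = -20 + O + u$ ($M{\left(u,O \right)} = -8 - \left(12 - O - u\right) = -8 + \left(-12 + O + u\right) = -20 + O + u$)
$\frac{M{\left(V{\left(5 \right)},m \right)}}{-39175} = \frac{-20 + 152 - 6}{-39175} = 126 \left(- \frac{1}{39175}\right) = - \frac{126}{39175}$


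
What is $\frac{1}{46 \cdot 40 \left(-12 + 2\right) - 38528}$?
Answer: $- \frac{1}{56928} \approx -1.7566 \cdot 10^{-5}$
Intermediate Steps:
$\frac{1}{46 \cdot 40 \left(-12 + 2\right) - 38528} = \frac{1}{1840 \left(-10\right) - 38528} = \frac{1}{-18400 - 38528} = \frac{1}{-56928} = - \frac{1}{56928}$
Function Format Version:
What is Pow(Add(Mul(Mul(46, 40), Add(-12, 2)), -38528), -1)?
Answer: Rational(-1, 56928) ≈ -1.7566e-5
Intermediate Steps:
Pow(Add(Mul(Mul(46, 40), Add(-12, 2)), -38528), -1) = Pow(Add(Mul(1840, -10), -38528), -1) = Pow(Add(-18400, -38528), -1) = Pow(-56928, -1) = Rational(-1, 56928)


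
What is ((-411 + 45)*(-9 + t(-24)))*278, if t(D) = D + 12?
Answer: 2136708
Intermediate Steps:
t(D) = 12 + D
((-411 + 45)*(-9 + t(-24)))*278 = ((-411 + 45)*(-9 + (12 - 24)))*278 = -366*(-9 - 12)*278 = -366*(-21)*278 = 7686*278 = 2136708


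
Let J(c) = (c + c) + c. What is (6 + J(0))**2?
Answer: 36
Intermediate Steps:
J(c) = 3*c (J(c) = 2*c + c = 3*c)
(6 + J(0))**2 = (6 + 3*0)**2 = (6 + 0)**2 = 6**2 = 36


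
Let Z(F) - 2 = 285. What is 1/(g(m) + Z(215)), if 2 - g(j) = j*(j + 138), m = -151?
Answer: -1/1674 ≈ -0.00059737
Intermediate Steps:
g(j) = 2 - j*(138 + j) (g(j) = 2 - j*(j + 138) = 2 - j*(138 + j))
Z(F) = 287 (Z(F) = 2 + 285 = 287)
1/(g(m) + Z(215)) = 1/((2 - 1*(-151)² - 138*(-151)) + 287) = 1/((2 - 1*22801 + 20838) + 287) = 1/((2 - 22801 + 20838) + 287) = 1/(-1961 + 287) = 1/(-1674) = -1/1674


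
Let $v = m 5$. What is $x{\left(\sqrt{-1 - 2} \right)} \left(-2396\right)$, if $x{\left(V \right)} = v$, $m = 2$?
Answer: $-23960$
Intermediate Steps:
$v = 10$ ($v = 2 \cdot 5 = 10$)
$x{\left(V \right)} = 10$
$x{\left(\sqrt{-1 - 2} \right)} \left(-2396\right) = 10 \left(-2396\right) = -23960$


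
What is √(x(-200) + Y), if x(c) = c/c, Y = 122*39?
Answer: √4759 ≈ 68.985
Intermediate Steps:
Y = 4758
x(c) = 1
√(x(-200) + Y) = √(1 + 4758) = √4759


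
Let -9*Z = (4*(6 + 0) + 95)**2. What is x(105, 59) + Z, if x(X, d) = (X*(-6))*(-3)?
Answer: 2849/9 ≈ 316.56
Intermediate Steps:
x(X, d) = 18*X (x(X, d) = -6*X*(-3) = 18*X)
Z = -14161/9 (Z = -(4*(6 + 0) + 95)**2/9 = -(4*6 + 95)**2/9 = -(24 + 95)**2/9 = -1/9*119**2 = -1/9*14161 = -14161/9 ≈ -1573.4)
x(105, 59) + Z = 18*105 - 14161/9 = 1890 - 14161/9 = 2849/9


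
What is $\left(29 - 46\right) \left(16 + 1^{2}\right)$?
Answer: $-289$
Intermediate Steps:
$\left(29 - 46\right) \left(16 + 1^{2}\right) = \left(29 - 46\right) \left(16 + 1\right) = \left(-17\right) 17 = -289$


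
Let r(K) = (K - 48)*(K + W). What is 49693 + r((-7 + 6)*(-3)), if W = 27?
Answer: 48343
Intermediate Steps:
r(K) = (-48 + K)*(27 + K) (r(K) = (K - 48)*(K + 27) = (-48 + K)*(27 + K))
49693 + r((-7 + 6)*(-3)) = 49693 + (-1296 + ((-7 + 6)*(-3))² - 21*(-7 + 6)*(-3)) = 49693 + (-1296 + (-1*(-3))² - (-21)*(-3)) = 49693 + (-1296 + 3² - 21*3) = 49693 + (-1296 + 9 - 63) = 49693 - 1350 = 48343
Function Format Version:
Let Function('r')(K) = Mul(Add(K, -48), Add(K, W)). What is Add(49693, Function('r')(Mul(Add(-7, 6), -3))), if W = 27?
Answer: 48343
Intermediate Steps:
Function('r')(K) = Mul(Add(-48, K), Add(27, K)) (Function('r')(K) = Mul(Add(K, -48), Add(K, 27)) = Mul(Add(-48, K), Add(27, K)))
Add(49693, Function('r')(Mul(Add(-7, 6), -3))) = Add(49693, Add(-1296, Pow(Mul(Add(-7, 6), -3), 2), Mul(-21, Mul(Add(-7, 6), -3)))) = Add(49693, Add(-1296, Pow(Mul(-1, -3), 2), Mul(-21, Mul(-1, -3)))) = Add(49693, Add(-1296, Pow(3, 2), Mul(-21, 3))) = Add(49693, Add(-1296, 9, -63)) = Add(49693, -1350) = 48343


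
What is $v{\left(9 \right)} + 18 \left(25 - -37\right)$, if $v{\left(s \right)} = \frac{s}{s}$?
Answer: $1117$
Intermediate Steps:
$v{\left(s \right)} = 1$
$v{\left(9 \right)} + 18 \left(25 - -37\right) = 1 + 18 \left(25 - -37\right) = 1 + 18 \left(25 + 37\right) = 1 + 18 \cdot 62 = 1 + 1116 = 1117$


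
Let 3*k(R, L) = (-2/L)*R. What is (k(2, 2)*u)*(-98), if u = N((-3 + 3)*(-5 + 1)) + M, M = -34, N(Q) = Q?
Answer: -6664/3 ≈ -2221.3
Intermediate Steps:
k(R, L) = -2*R/(3*L) (k(R, L) = ((-2/L)*R)/3 = (-2*R/L)/3 = -2*R/(3*L))
u = -34 (u = (-3 + 3)*(-5 + 1) - 34 = 0*(-4) - 34 = 0 - 34 = -34)
(k(2, 2)*u)*(-98) = (-2/3*2/2*(-34))*(-98) = (-2/3*2*1/2*(-34))*(-98) = -2/3*(-34)*(-98) = (68/3)*(-98) = -6664/3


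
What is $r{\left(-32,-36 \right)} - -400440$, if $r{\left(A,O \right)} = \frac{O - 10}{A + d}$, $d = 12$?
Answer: $\frac{4004423}{10} \approx 4.0044 \cdot 10^{5}$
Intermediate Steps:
$r{\left(A,O \right)} = \frac{-10 + O}{12 + A}$ ($r{\left(A,O \right)} = \frac{O - 10}{A + 12} = \frac{-10 + O}{12 + A}$)
$r{\left(-32,-36 \right)} - -400440 = \frac{-10 - 36}{12 - 32} - -400440 = \frac{1}{-20} \left(-46\right) + 400440 = \left(- \frac{1}{20}\right) \left(-46\right) + 400440 = \frac{23}{10} + 400440 = \frac{4004423}{10}$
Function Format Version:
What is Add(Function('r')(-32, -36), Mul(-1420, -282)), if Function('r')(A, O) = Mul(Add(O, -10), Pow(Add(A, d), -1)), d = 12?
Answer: Rational(4004423, 10) ≈ 4.0044e+5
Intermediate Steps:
Function('r')(A, O) = Mul(Pow(Add(12, A), -1), Add(-10, O)) (Function('r')(A, O) = Mul(Add(O, -10), Pow(Add(A, 12), -1)) = Mul(Add(-10, O), Pow(Add(12, A), -1)) = Mul(Pow(Add(12, A), -1), Add(-10, O)))
Add(Function('r')(-32, -36), Mul(-1420, -282)) = Add(Mul(Pow(Add(12, -32), -1), Add(-10, -36)), Mul(-1420, -282)) = Add(Mul(Pow(-20, -1), -46), 400440) = Add(Mul(Rational(-1, 20), -46), 400440) = Add(Rational(23, 10), 400440) = Rational(4004423, 10)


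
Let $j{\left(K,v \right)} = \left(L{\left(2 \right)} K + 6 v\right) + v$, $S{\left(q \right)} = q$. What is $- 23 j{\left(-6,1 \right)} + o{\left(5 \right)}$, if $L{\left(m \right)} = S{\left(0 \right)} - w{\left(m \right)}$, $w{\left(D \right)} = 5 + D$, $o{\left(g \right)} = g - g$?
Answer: $-1127$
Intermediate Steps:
$o{\left(g \right)} = 0$
$L{\left(m \right)} = -5 - m$ ($L{\left(m \right)} = 0 - \left(5 + m\right) = -5 - m$)
$j{\left(K,v \right)} = - 7 K + 7 v$ ($j{\left(K,v \right)} = \left(\left(-5 - 2\right) K + 6 v\right) + v = \left(- 7 K + 6 v\right) + v = - 7 K + 7 v$)
$- 23 j{\left(-6,1 \right)} + o{\left(5 \right)} = - 23 \left(\left(-7\right) \left(-6\right) + 7 \cdot 1\right) + 0 = - 23 \left(42 + 7\right) + 0 = \left(-23\right) 49 + 0 = -1127 + 0 = -1127$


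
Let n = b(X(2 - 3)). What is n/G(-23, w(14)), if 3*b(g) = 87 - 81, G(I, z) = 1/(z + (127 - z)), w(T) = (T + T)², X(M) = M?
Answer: 254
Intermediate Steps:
w(T) = 4*T² (w(T) = (2*T)² = 4*T²)
G(I, z) = 1/127
b(g) = 2 (b(g) = (87 - 81)/3 = (⅓)*6 = 2)
n = 2
n/G(-23, w(14)) = 2/(1/127) = 2*127 = 254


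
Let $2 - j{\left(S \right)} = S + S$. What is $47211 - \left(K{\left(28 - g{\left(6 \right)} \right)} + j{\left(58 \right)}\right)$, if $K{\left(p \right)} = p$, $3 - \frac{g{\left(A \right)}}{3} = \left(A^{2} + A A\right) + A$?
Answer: $47072$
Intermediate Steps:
$g{\left(A \right)} = 9 - 6 A^{2} - 3 A$ ($g{\left(A \right)} = 9 - 3 \left(\left(A^{2} + A A\right) + A\right) = 9 - 3 \left(\left(A^{2} + A^{2}\right) + A\right) = 9 - 3 \left(2 A^{2} + A\right) = 9 - 3 \left(A + 2 A^{2}\right) = 9 - \left(3 A + 6 A^{2}\right) = 9 - 6 A^{2} - 3 A$)
$j{\left(S \right)} = 2 - 2 S$ ($j{\left(S \right)} = 2 - \left(S + S\right) = 2 - 2 S$)
$47211 - \left(K{\left(28 - g{\left(6 \right)} \right)} + j{\left(58 \right)}\right) = 47211 - \left(\left(28 - \left(9 - 6 \cdot 6^{2} - 18\right)\right) + \left(2 - 116\right)\right) = 47211 - \left(\left(28 - \left(9 - 216 - 18\right)\right) + \left(2 - 116\right)\right) = 47211 - \left(\left(28 - \left(9 - 216 - 18\right)\right) - 114\right) = 47211 - \left(\left(28 - -225\right) - 114\right) = 47211 - \left(\left(28 + 225\right) - 114\right) = 47211 - \left(253 - 114\right) = 47211 - 139 = 47072$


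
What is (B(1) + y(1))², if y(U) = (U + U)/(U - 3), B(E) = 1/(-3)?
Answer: 16/9 ≈ 1.7778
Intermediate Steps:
B(E) = -⅓
y(U) = 2*U/(-3 + U) (y(U) = (2*U)/(-3 + U) = 2*U/(-3 + U))
(B(1) + y(1))² = (-⅓ + 2*1/(-3 + 1))² = (-⅓ + 2*1/(-2))² = (-⅓ + 2*1*(-½))² = (-⅓ - 1)² = (-4/3)² = 16/9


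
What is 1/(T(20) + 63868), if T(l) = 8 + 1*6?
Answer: 1/63882 ≈ 1.5654e-5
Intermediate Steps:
T(l) = 14 (T(l) = 8 + 6 = 14)
1/(T(20) + 63868) = 1/(14 + 63868) = 1/63882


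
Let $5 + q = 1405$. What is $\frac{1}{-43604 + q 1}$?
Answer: $- \frac{1}{42204} \approx -2.3694 \cdot 10^{-5}$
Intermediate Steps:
$q = 1400$ ($q = -5 + 1405 = 1400$)
$\frac{1}{-43604 + q 1} = \frac{1}{-43604 + 1400 \cdot 1} = \frac{1}{-43604 + 1400} = \frac{1}{-42204} = - \frac{1}{42204}$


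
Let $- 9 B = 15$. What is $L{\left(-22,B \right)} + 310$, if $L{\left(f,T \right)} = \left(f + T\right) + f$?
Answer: $\frac{793}{3} \approx 264.33$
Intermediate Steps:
$B = - \frac{5}{3}$ ($B = \left(- \frac{1}{9}\right) 15 = - \frac{5}{3} \approx -1.6667$)
$L{\left(f,T \right)} = T + 2 f$ ($L{\left(f,T \right)} = \left(T + f\right) + f = T + 2 f$)
$L{\left(-22,B \right)} + 310 = \left(- \frac{5}{3} + 2 \left(-22\right)\right) + 310 = \left(- \frac{5}{3} - 44\right) + 310 = - \frac{137}{3} + 310 = \frac{793}{3}$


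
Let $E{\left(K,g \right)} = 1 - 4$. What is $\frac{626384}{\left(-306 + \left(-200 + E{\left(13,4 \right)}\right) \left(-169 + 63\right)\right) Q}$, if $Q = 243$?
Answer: $\frac{156596}{1288629} \approx 0.12152$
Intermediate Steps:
$E{\left(K,g \right)} = -3$ ($E{\left(K,g \right)} = 1 - 4 = -3$)
$\frac{626384}{\left(-306 + \left(-200 + E{\left(13,4 \right)}\right) \left(-169 + 63\right)\right) Q} = \frac{626384}{\left(-306 + \left(-200 - 3\right) \left(-169 + 63\right)\right) 243} = \frac{626384}{\left(-306 - -21518\right) 243} = \frac{626384}{\left(-306 + 21518\right) 243} = \frac{626384}{21212 \cdot 243} = \frac{626384}{5154516} = 626384 \cdot \frac{1}{5154516} = \frac{156596}{1288629}$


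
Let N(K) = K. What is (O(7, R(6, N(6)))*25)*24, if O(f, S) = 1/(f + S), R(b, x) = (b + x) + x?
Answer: 24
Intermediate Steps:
R(b, x) = b + 2*x
O(f, S) = 1/(S + f)
(O(7, R(6, N(6)))*25)*24 = (25/((6 + 2*6) + 7))*24 = (25/((6 + 12) + 7))*24 = (25/(18 + 7))*24 = (25/25)*24 = ((1/25)*25)*24 = 1*24 = 24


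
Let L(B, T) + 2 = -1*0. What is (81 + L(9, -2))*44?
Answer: 3476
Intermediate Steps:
L(B, T) = -2 (L(B, T) = -2 - 1*0 = -2 + 0 = -2)
(81 + L(9, -2))*44 = (81 - 2)*44 = 79*44 = 3476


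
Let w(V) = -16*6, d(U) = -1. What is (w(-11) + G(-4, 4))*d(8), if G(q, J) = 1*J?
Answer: 92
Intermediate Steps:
G(q, J) = J
w(V) = -96 (w(V) = -4*24 = -96)
(w(-11) + G(-4, 4))*d(8) = (-96 + 4)*(-1) = -92*(-1) = 92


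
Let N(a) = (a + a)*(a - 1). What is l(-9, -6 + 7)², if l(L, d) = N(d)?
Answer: 0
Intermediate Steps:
N(a) = 2*a*(-1 + a) (N(a) = (2*a)*(-1 + a) = 2*a*(-1 + a))
l(L, d) = 2*d*(-1 + d)
l(-9, -6 + 7)² = (2*(-6 + 7)*(-1 + (-6 + 7)))² = (2*1*(-1 + 1))² = (2*1*0)² = 0² = 0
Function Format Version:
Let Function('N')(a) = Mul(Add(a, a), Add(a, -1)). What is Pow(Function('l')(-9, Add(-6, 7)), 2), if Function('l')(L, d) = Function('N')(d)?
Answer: 0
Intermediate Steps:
Function('N')(a) = Mul(2, a, Add(-1, a)) (Function('N')(a) = Mul(Mul(2, a), Add(-1, a)) = Mul(2, a, Add(-1, a)))
Function('l')(L, d) = Mul(2, d, Add(-1, d))
Pow(Function('l')(-9, Add(-6, 7)), 2) = Pow(Mul(2, Add(-6, 7), Add(-1, Add(-6, 7))), 2) = Pow(Mul(2, 1, Add(-1, 1)), 2) = Pow(Mul(2, 1, 0), 2) = Pow(0, 2) = 0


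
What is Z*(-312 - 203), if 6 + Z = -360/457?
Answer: 1597530/457 ≈ 3495.7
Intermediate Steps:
Z = -3102/457 (Z = -6 - 360/457 = -3102/457 ≈ -6.7877)
Z*(-312 - 203) = -3102*(-312 - 203)/457 = -3102/457*(-515) = 1597530/457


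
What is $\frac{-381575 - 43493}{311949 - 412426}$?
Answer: $\frac{425068}{100477} \approx 4.2305$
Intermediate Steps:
$\frac{-381575 - 43493}{311949 - 412426} = - \frac{425068}{-100477} = \left(-425068\right) \left(- \frac{1}{100477}\right) = \frac{425068}{100477}$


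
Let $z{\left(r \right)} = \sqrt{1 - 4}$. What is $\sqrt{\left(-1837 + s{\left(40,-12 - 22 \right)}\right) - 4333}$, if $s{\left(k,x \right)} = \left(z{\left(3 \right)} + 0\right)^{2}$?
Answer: $i \sqrt{6173} \approx 78.568 i$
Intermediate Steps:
$z{\left(r \right)} = i \sqrt{3}$ ($z{\left(r \right)} = \sqrt{-3} = i \sqrt{3}$)
$s{\left(k,x \right)} = -3$ ($s{\left(k,x \right)} = \left(i \sqrt{3} + 0\right)^{2} = \left(i \sqrt{3}\right)^{2} = -3$)
$\sqrt{\left(-1837 + s{\left(40,-12 - 22 \right)}\right) - 4333} = \sqrt{\left(-1837 - 3\right) - 4333} = \sqrt{-1840 - 4333} = \sqrt{-6173} = i \sqrt{6173}$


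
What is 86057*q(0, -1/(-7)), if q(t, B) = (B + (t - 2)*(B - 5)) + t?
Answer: 5937933/7 ≈ 8.4828e+5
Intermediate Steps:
q(t, B) = B + t + (-5 + B)*(-2 + t) (q(t, B) = (B + (-2 + t)*(-5 + B)) + t = (B + (-5 + B)*(-2 + t)) + t = B + t + (-5 + B)*(-2 + t))
86057*q(0, -1/(-7)) = 86057*(10 - (-1)/(-7) - 4*0 - 1/(-7)*0) = 86057*(10 - (-1)*(-1)/7 + 0 - 1*(-⅐)*0) = 86057*(10 - 1*⅐ + 0 + (⅐)*0) = 86057*(10 - ⅐ + 0 + 0) = 86057*(69/7) = 5937933/7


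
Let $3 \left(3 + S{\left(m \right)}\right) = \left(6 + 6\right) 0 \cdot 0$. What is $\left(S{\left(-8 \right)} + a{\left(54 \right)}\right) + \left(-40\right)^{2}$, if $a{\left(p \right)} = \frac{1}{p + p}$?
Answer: $\frac{172477}{108} \approx 1597.0$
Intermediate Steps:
$S{\left(m \right)} = -3$ ($S{\left(m \right)} = -3 + \frac{\left(6 + 6\right) 0 \cdot 0}{3} = -3 + \frac{12 \cdot 0 \cdot 0}{3} = -3 + \frac{0 \cdot 0}{3} = -3 + \frac{1}{3} \cdot 0 = -3 + 0 = -3$)
$a{\left(p \right)} = \frac{1}{2 p}$
$\left(S{\left(-8 \right)} + a{\left(54 \right)}\right) + \left(-40\right)^{2} = \left(-3 + \frac{1}{2 \cdot 54}\right) + \left(-40\right)^{2} = \left(-3 + \frac{1}{2} \cdot \frac{1}{54}\right) + 1600 = \left(-3 + \frac{1}{108}\right) + 1600 = - \frac{323}{108} + 1600 = \frac{172477}{108}$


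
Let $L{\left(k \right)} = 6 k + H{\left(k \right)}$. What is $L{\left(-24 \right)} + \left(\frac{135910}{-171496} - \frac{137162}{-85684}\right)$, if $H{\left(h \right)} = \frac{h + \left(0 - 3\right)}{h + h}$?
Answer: $- \frac{1047929826259}{7347231632} \approx -142.63$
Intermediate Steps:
$H{\left(h \right)} = \frac{-3 + h}{2 h}$ ($H{\left(h \right)} = \frac{h - 3}{2 h} = \left(-3 + h\right) \frac{1}{2 h} = \frac{-3 + h}{2 h}$)
$L{\left(k \right)} = 6 k + \frac{-3 + k}{2 k}$
$L{\left(-24 \right)} + \left(\frac{135910}{-171496} - \frac{137162}{-85684}\right) = \frac{-3 - 24 + 12 \left(-24\right)^{2}}{2 \left(-24\right)} + \left(\frac{135910}{-171496} - \frac{137162}{-85684}\right) = \frac{1}{2} \left(- \frac{1}{24}\right) \left(-3 - 24 + 12 \cdot 576\right) + \left(135910 \left(- \frac{1}{171496}\right) - - \frac{68581}{42842}\right) = \frac{1}{2} \left(- \frac{1}{24}\right) \left(-3 - 24 + 6912\right) + \left(- \frac{67955}{85748} + \frac{68581}{42842}\right) = \frac{1}{2} \left(- \frac{1}{24}\right) 6885 + \frac{1484677739}{1836807908} = - \frac{2295}{16} + \frac{1484677739}{1836807908} = - \frac{1047929826259}{7347231632}$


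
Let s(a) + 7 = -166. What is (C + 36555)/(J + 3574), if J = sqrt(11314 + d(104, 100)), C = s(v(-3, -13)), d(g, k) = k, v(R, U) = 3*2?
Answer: 65014634/6381031 - 18191*sqrt(11414)/6381031 ≈ 9.8842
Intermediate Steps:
v(R, U) = 6
s(a) = -173 (s(a) = -7 - 166 = -173)
C = -173
J = sqrt(11414) (J = sqrt(11314 + 100) = sqrt(11414) ≈ 106.84)
(C + 36555)/(J + 3574) = (-173 + 36555)/(sqrt(11414) + 3574) = 36382/(3574 + sqrt(11414))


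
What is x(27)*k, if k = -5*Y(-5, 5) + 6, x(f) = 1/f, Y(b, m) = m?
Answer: -19/27 ≈ -0.70370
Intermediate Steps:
k = -19 (k = -5*5 + 6 = -25 + 6 = -19)
x(27)*k = -19/27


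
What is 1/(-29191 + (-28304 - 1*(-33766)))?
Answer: -1/23729 ≈ -4.2143e-5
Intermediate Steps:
1/(-29191 + (-28304 - 1*(-33766))) = 1/(-29191 + (-28304 + 33766)) = 1/(-29191 + 5462) = 1/(-23729) = -1/23729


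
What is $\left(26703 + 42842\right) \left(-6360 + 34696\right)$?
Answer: $1970627120$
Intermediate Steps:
$\left(26703 + 42842\right) \left(-6360 + 34696\right) = 69545 \cdot 28336 = 1970627120$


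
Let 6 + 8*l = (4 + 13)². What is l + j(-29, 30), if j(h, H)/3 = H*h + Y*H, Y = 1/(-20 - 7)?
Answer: -61871/24 ≈ -2578.0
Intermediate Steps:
Y = -1/27 (Y = 1/(-27) = -1/27 ≈ -0.037037)
j(h, H) = -H/9 + 3*H*h (j(h, H) = 3*(H*h - H/27) = 3*(-H/27 + H*h) = -H/9 + 3*H*h)
l = 283/8 (l = -¾ + (4 + 13)²/8 = -¾ + (⅛)*17² = -¾ + (⅛)*289 = -¾ + 289/8 = 283/8 ≈ 35.375)
l + j(-29, 30) = 283/8 + (⅑)*30*(-1 + 27*(-29)) = 283/8 + (⅑)*30*(-1 - 783) = 283/8 + (⅑)*30*(-784) = 283/8 - 7840/3 = -61871/24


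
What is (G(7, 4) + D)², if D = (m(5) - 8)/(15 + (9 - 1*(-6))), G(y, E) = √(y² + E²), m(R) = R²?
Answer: 58789/900 + 17*√65/15 ≈ 74.458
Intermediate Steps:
G(y, E) = √(E² + y²)
D = 17/30 (D = (5² - 8)/(15 + (9 - 1*(-6))) = (25 - 8)/(15 + (9 + 6)) = 17/(15 + 15) = 17/30 ≈ 0.56667)
(G(7, 4) + D)² = (√(4² + 7²) + 17/30)² = (√(16 + 49) + 17/30)² = (√65 + 17/30)² = (17/30 + √65)²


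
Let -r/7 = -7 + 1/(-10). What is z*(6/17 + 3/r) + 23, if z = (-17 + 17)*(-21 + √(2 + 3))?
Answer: 23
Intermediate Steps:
r = 497/10 (r = -7*(-7 + 1/(-10)) = -7*(-7 - ⅒) = -7*(-71/10) = 497/10 ≈ 49.700)
z = 0 (z = 0*(-21 + √5) = 0)
z*(6/17 + 3/r) + 23 = 0*(6/17 + 3/(497/10)) + 23 = 0*(6*(1/17) + 3*(10/497)) + 23 = 0*(6/17 + 30/497) + 23 = 0*(3492/8449) + 23 = 0 + 23 = 23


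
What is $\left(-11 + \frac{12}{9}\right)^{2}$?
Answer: $\frac{841}{9} \approx 93.444$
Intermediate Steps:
$\left(-11 + \frac{12}{9}\right)^{2} = \left(-11 + 12 \cdot \frac{1}{9}\right)^{2} = \left(-11 + \frac{4}{3}\right)^{2} = \left(- \frac{29}{3}\right)^{2} = \frac{841}{9}$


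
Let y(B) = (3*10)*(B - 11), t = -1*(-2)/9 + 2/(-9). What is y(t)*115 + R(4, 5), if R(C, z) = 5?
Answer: -37945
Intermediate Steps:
t = 0 (t = 2*(⅑) + 2*(-⅑) = 2/9 - 2/9 = 0)
y(B) = -330 + 30*B (y(B) = 30*(-11 + B) = -330 + 30*B)
y(t)*115 + R(4, 5) = (-330 + 30*0)*115 + 5 = (-330 + 0)*115 + 5 = -330*115 + 5 = -37950 + 5 = -37945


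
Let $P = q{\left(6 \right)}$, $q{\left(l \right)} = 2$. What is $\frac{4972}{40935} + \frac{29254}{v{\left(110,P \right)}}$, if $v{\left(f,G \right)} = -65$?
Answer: $- \frac{239437862}{532155} \approx -449.94$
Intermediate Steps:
$P = 2$
$\frac{4972}{40935} + \frac{29254}{v{\left(110,P \right)}} = \frac{4972}{40935} + \frac{29254}{-65} = 4972 \cdot \frac{1}{40935} + 29254 \left(- \frac{1}{65}\right) = \frac{4972}{40935} - \frac{29254}{65} = - \frac{239437862}{532155}$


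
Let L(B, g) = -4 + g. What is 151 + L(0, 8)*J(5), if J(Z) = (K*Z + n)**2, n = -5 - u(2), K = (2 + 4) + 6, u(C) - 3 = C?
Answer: 10151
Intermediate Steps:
u(C) = 3 + C
K = 12 (K = 6 + 6 = 12)
n = -10 (n = -5 - (3 + 2) = -5 - 1*5 = -5 - 5 = -10)
J(Z) = (-10 + 12*Z)**2 (J(Z) = (12*Z - 10)**2 = (-10 + 12*Z)**2)
151 + L(0, 8)*J(5) = 151 + (-4 + 8)*(4*(-5 + 6*5)**2) = 151 + 4*(4*(-5 + 30)**2) = 151 + 4*(4*25**2) = 151 + 4*(4*625) = 151 + 4*2500 = 151 + 10000 = 10151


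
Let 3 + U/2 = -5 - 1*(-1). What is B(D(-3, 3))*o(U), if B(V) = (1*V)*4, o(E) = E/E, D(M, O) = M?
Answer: -12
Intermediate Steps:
U = -14 (U = -6 + 2*(-5 - 1*(-1)) = -6 + 2*(-5 + 1) = -6 + 2*(-4) = -6 - 8 = -14)
o(E) = 1
B(V) = 4*V (B(V) = V*4 = 4*V)
B(D(-3, 3))*o(U) = (4*(-3))*1 = -12*1 = -12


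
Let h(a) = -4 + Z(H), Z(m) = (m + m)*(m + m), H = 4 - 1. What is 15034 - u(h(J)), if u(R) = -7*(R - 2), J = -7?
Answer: 15244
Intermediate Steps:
H = 3
Z(m) = 4*m² (Z(m) = (2*m)*(2*m) = 4*m²)
h(a) = 32 (h(a) = -4 + 4*3² = -4 + 4*9 = -4 + 36 = 32)
u(R) = 14 - 7*R (u(R) = -7*(-2 + R) = 14 - 7*R)
15034 - u(h(J)) = 15034 - (14 - 7*32) = 15034 - (14 - 224) = 15034 - 1*(-210) = 15034 + 210 = 15244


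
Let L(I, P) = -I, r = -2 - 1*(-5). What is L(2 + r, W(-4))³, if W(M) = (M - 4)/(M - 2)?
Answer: -125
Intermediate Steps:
r = 3 (r = -2 + 5 = 3)
W(M) = (-4 + M)/(-2 + M)
L(2 + r, W(-4))³ = (-(2 + 3))³ = (-1*5)³ = (-5)³ = -125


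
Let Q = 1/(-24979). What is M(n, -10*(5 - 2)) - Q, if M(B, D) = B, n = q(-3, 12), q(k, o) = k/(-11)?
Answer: 74948/274769 ≈ 0.27277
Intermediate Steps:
q(k, o) = -k/11 (q(k, o) = k*(-1/11) = -k/11)
n = 3/11 (n = -1/11*(-3) = 3/11 ≈ 0.27273)
Q = -1/24979 ≈ -4.0034e-5
M(n, -10*(5 - 2)) - Q = 3/11 - 1*(-1/24979) = 3/11 + 1/24979 = 74948/274769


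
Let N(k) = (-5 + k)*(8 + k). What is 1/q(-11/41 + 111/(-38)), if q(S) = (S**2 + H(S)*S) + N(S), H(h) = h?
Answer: -2427364/46246783 ≈ -0.052487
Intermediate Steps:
q(S) = -40 + 3*S + 3*S**2 (q(S) = (S**2 + S*S) + (-40 + S**2 + 3*S) = (S**2 + S**2) + (-40 + S**2 + 3*S) = 2*S**2 + (-40 + S**2 + 3*S) = -40 + 3*S + 3*S**2)
1/q(-11/41 + 111/(-38)) = 1/(-40 + 3*(-11/41 + 111/(-38)) + 3*(-11/41 + 111/(-38))**2) = 1/(-40 + 3*(-11*1/41 + 111*(-1/38)) + 3*(-11*1/41 + 111*(-1/38))**2) = 1/(-40 + 3*(-11/41 - 111/38) + 3*(-11/41 - 111/38)**2) = 1/(-40 + 3*(-4969/1558) + 3*(-4969/1558)**2) = 1/(-40 - 14907/1558 + 3*(24690961/2427364)) = 1/(-40 - 14907/1558 + 74072883/2427364) = 1/(-46246783/2427364) = -2427364/46246783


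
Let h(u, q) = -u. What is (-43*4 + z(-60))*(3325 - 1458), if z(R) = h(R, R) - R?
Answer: -97084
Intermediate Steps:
z(R) = -2*R (z(R) = -R - R = -2*R)
(-43*4 + z(-60))*(3325 - 1458) = (-43*4 - 2*(-60))*(3325 - 1458) = (-172 + 120)*1867 = -52*1867 = -97084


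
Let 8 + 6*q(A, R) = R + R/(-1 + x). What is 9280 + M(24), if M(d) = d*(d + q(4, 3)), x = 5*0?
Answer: 9824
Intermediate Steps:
x = 0
q(A, R) = -4/3 (q(A, R) = -4/3 + (R + R/(-1 + 0))/6 = -4/3 + (R + R/(-1))/6 = -4/3 + (R + R*(-1))/6 = -4/3 + (R - R)/6 = -4/3 + (⅙)*0 = -4/3 + 0 = -4/3)
M(d) = d*(-4/3 + d) (M(d) = d*(d - 4/3) = d*(-4/3 + d))
9280 + M(24) = 9280 + (⅓)*24*(-4 + 3*24) = 9280 + (⅓)*24*(-4 + 72) = 9280 + (⅓)*24*68 = 9280 + 544 = 9824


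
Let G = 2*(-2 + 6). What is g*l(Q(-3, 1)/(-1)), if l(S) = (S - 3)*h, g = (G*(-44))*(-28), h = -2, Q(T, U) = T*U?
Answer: 0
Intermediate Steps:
G = 8 (G = 2*4 = 8)
g = 9856 (g = (8*(-44))*(-28) = -352*(-28) = 9856)
l(S) = 6 - 2*S (l(S) = (S - 3)*(-2) = (-3 + S)*(-2) = 6 - 2*S)
g*l(Q(-3, 1)/(-1)) = 9856*(6 - 2*(-3*1)/(-1)) = 9856*(6 - (-6)*(-1)) = 9856*(6 - 2*3) = 9856*(6 - 6) = 9856*0 = 0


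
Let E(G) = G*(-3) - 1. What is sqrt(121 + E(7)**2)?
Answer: 11*sqrt(5) ≈ 24.597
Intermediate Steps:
E(G) = -1 - 3*G (E(G) = -3*G - 1 = -1 - 3*G)
sqrt(121 + E(7)**2) = sqrt(121 + (-1 - 3*7)**2) = sqrt(121 + (-1 - 21)**2) = sqrt(121 + (-22)**2) = sqrt(121 + 484) = sqrt(605) = 11*sqrt(5)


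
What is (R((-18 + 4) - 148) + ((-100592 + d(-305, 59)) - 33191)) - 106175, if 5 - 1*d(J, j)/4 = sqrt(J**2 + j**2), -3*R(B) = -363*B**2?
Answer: 2935586 - 4*sqrt(96506) ≈ 2.9343e+6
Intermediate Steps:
R(B) = 121*B**2 (R(B) = -(-121)*B**2 = 121*B**2)
d(J, j) = 20 - 4*sqrt(J**2 + j**2)
(R((-18 + 4) - 148) + ((-100592 + d(-305, 59)) - 33191)) - 106175 = (121*((-18 + 4) - 148)**2 + ((-100592 + (20 - 4*sqrt((-305)**2 + 59**2))) - 33191)) - 106175 = (121*(-14 - 148)**2 + ((-100592 + (20 - 4*sqrt(93025 + 3481))) - 33191)) - 106175 = (121*(-162)**2 + ((-100592 + (20 - 4*sqrt(96506))) - 33191)) - 106175 = (121*26244 + ((-100572 - 4*sqrt(96506)) - 33191)) - 106175 = (3175524 + (-133763 - 4*sqrt(96506))) - 106175 = (3041761 - 4*sqrt(96506)) - 106175 = 2935586 - 4*sqrt(96506)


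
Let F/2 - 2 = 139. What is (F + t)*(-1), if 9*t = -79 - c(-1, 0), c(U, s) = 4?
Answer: -2455/9 ≈ -272.78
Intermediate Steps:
F = 282 (F = 4 + 2*139 = 4 + 278 = 282)
t = -83/9 (t = (-79 - 1*4)/9 = (-79 - 4)/9 = (⅑)*(-83) = -83/9 ≈ -9.2222)
(F + t)*(-1) = (282 - 83/9)*(-1) = (2455/9)*(-1) = -2455/9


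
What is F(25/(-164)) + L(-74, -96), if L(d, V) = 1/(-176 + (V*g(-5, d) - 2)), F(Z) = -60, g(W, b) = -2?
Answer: -839/14 ≈ -59.929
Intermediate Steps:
L(d, V) = 1/(-178 - 2*V) (L(d, V) = 1/(-176 + (V*(-2) - 2)) = 1/(-176 + (-2*V - 2)) = 1/(-176 + (-2 - 2*V)) = 1/(-178 - 2*V))
F(25/(-164)) + L(-74, -96) = -60 + 1/(2*(-89 - 1*(-96))) = -60 + 1/(2*(-89 + 96)) = -60 + (½)/7 = -60 + (½)*(⅐) = -60 + 1/14 = -839/14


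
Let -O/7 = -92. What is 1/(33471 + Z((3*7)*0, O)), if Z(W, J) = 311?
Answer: 1/33782 ≈ 2.9602e-5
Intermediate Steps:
O = 644 (O = -7*(-92) = 644)
1/(33471 + Z((3*7)*0, O)) = 1/(33471 + 311) = 1/33782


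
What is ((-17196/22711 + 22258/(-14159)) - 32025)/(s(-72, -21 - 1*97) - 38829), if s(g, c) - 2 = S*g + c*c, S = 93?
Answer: 10298869673827/10161133983351 ≈ 1.0136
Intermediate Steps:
s(g, c) = 2 + c² + 93*g (s(g, c) = 2 + (93*g + c*c) = 2 + (93*g + c²) = 2 + (c² + 93*g) = 2 + c² + 93*g)
((-17196/22711 + 22258/(-14159)) - 32025)/(s(-72, -21 - 1*97) - 38829) = ((-17196/22711 + 22258/(-14159)) - 32025)/((2 + (-21 - 1*97)² + 93*(-72)) - 38829) = ((-17196*1/22711 + 22258*(-1/14159)) - 32025)/((2 + (-21 - 97)² - 6696) - 38829) = ((-17196/22711 - 22258/14159) - 32025)/((2 + (-118)² - 6696) - 38829) = (-748979602/321565049 - 32025)/((2 + 13924 - 6696) - 38829) = -10298869673827/(321565049*(7230 - 38829)) = -10298869673827/321565049/(-31599) = -10298869673827/321565049*(-1/31599) = 10298869673827/10161133983351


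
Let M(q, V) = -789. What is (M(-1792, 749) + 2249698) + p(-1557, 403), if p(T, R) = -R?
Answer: 2248506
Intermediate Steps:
(M(-1792, 749) + 2249698) + p(-1557, 403) = (-789 + 2249698) - 1*403 = 2248909 - 403 = 2248506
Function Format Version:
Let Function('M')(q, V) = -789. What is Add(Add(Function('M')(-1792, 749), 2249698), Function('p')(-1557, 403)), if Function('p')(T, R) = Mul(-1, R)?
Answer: 2248506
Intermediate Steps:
Add(Add(Function('M')(-1792, 749), 2249698), Function('p')(-1557, 403)) = Add(Add(-789, 2249698), Mul(-1, 403)) = Add(2248909, -403) = 2248506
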